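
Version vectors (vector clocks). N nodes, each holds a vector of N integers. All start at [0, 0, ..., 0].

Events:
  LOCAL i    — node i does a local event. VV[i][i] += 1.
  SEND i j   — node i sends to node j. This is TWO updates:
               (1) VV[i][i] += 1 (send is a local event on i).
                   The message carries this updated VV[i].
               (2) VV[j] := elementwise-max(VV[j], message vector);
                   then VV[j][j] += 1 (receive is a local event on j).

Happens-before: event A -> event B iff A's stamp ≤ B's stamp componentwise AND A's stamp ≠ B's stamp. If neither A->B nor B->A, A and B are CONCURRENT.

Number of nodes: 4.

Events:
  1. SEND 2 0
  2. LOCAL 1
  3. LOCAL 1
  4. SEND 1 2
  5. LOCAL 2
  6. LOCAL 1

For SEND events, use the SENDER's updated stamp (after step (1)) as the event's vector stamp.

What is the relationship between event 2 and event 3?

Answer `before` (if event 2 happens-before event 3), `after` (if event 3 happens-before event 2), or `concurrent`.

Initial: VV[0]=[0, 0, 0, 0]
Initial: VV[1]=[0, 0, 0, 0]
Initial: VV[2]=[0, 0, 0, 0]
Initial: VV[3]=[0, 0, 0, 0]
Event 1: SEND 2->0: VV[2][2]++ -> VV[2]=[0, 0, 1, 0], msg_vec=[0, 0, 1, 0]; VV[0]=max(VV[0],msg_vec) then VV[0][0]++ -> VV[0]=[1, 0, 1, 0]
Event 2: LOCAL 1: VV[1][1]++ -> VV[1]=[0, 1, 0, 0]
Event 3: LOCAL 1: VV[1][1]++ -> VV[1]=[0, 2, 0, 0]
Event 4: SEND 1->2: VV[1][1]++ -> VV[1]=[0, 3, 0, 0], msg_vec=[0, 3, 0, 0]; VV[2]=max(VV[2],msg_vec) then VV[2][2]++ -> VV[2]=[0, 3, 2, 0]
Event 5: LOCAL 2: VV[2][2]++ -> VV[2]=[0, 3, 3, 0]
Event 6: LOCAL 1: VV[1][1]++ -> VV[1]=[0, 4, 0, 0]
Event 2 stamp: [0, 1, 0, 0]
Event 3 stamp: [0, 2, 0, 0]
[0, 1, 0, 0] <= [0, 2, 0, 0]? True
[0, 2, 0, 0] <= [0, 1, 0, 0]? False
Relation: before

Answer: before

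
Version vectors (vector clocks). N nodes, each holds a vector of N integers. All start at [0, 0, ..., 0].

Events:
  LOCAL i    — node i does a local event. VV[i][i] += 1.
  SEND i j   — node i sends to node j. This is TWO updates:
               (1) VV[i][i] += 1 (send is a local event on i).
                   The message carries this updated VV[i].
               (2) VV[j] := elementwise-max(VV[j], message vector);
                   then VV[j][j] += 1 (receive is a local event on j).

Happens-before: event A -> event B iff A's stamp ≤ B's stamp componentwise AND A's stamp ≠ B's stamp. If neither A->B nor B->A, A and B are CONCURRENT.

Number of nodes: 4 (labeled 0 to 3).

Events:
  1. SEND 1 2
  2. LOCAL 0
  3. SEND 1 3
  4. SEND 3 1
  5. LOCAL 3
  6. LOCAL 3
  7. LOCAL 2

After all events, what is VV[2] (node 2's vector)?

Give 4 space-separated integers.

Answer: 0 1 2 0

Derivation:
Initial: VV[0]=[0, 0, 0, 0]
Initial: VV[1]=[0, 0, 0, 0]
Initial: VV[2]=[0, 0, 0, 0]
Initial: VV[3]=[0, 0, 0, 0]
Event 1: SEND 1->2: VV[1][1]++ -> VV[1]=[0, 1, 0, 0], msg_vec=[0, 1, 0, 0]; VV[2]=max(VV[2],msg_vec) then VV[2][2]++ -> VV[2]=[0, 1, 1, 0]
Event 2: LOCAL 0: VV[0][0]++ -> VV[0]=[1, 0, 0, 0]
Event 3: SEND 1->3: VV[1][1]++ -> VV[1]=[0, 2, 0, 0], msg_vec=[0, 2, 0, 0]; VV[3]=max(VV[3],msg_vec) then VV[3][3]++ -> VV[3]=[0, 2, 0, 1]
Event 4: SEND 3->1: VV[3][3]++ -> VV[3]=[0, 2, 0, 2], msg_vec=[0, 2, 0, 2]; VV[1]=max(VV[1],msg_vec) then VV[1][1]++ -> VV[1]=[0, 3, 0, 2]
Event 5: LOCAL 3: VV[3][3]++ -> VV[3]=[0, 2, 0, 3]
Event 6: LOCAL 3: VV[3][3]++ -> VV[3]=[0, 2, 0, 4]
Event 7: LOCAL 2: VV[2][2]++ -> VV[2]=[0, 1, 2, 0]
Final vectors: VV[0]=[1, 0, 0, 0]; VV[1]=[0, 3, 0, 2]; VV[2]=[0, 1, 2, 0]; VV[3]=[0, 2, 0, 4]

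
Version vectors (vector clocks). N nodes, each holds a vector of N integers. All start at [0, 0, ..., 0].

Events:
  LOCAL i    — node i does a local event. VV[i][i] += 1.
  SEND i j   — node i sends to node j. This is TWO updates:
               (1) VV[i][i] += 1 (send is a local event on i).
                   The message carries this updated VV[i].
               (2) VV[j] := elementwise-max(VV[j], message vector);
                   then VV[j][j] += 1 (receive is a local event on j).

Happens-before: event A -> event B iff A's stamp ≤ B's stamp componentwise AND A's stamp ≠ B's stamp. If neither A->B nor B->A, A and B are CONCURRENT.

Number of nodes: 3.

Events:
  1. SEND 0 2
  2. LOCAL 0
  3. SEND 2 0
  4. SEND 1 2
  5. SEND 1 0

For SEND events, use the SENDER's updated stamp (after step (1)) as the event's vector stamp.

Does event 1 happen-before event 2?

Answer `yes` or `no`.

Answer: yes

Derivation:
Initial: VV[0]=[0, 0, 0]
Initial: VV[1]=[0, 0, 0]
Initial: VV[2]=[0, 0, 0]
Event 1: SEND 0->2: VV[0][0]++ -> VV[0]=[1, 0, 0], msg_vec=[1, 0, 0]; VV[2]=max(VV[2],msg_vec) then VV[2][2]++ -> VV[2]=[1, 0, 1]
Event 2: LOCAL 0: VV[0][0]++ -> VV[0]=[2, 0, 0]
Event 3: SEND 2->0: VV[2][2]++ -> VV[2]=[1, 0, 2], msg_vec=[1, 0, 2]; VV[0]=max(VV[0],msg_vec) then VV[0][0]++ -> VV[0]=[3, 0, 2]
Event 4: SEND 1->2: VV[1][1]++ -> VV[1]=[0, 1, 0], msg_vec=[0, 1, 0]; VV[2]=max(VV[2],msg_vec) then VV[2][2]++ -> VV[2]=[1, 1, 3]
Event 5: SEND 1->0: VV[1][1]++ -> VV[1]=[0, 2, 0], msg_vec=[0, 2, 0]; VV[0]=max(VV[0],msg_vec) then VV[0][0]++ -> VV[0]=[4, 2, 2]
Event 1 stamp: [1, 0, 0]
Event 2 stamp: [2, 0, 0]
[1, 0, 0] <= [2, 0, 0]? True. Equal? False. Happens-before: True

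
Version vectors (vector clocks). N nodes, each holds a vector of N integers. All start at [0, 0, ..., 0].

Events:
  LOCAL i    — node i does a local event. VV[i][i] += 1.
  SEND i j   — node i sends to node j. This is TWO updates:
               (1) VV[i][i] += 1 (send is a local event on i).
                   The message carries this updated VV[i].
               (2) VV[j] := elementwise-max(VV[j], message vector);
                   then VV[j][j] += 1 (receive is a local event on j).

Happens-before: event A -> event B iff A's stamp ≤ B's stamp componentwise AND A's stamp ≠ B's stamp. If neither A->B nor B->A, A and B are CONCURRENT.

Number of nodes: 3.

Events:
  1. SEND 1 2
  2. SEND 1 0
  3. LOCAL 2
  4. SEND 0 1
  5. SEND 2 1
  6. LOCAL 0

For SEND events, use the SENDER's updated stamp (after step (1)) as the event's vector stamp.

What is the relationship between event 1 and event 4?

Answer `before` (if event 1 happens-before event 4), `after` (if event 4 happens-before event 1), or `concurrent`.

Initial: VV[0]=[0, 0, 0]
Initial: VV[1]=[0, 0, 0]
Initial: VV[2]=[0, 0, 0]
Event 1: SEND 1->2: VV[1][1]++ -> VV[1]=[0, 1, 0], msg_vec=[0, 1, 0]; VV[2]=max(VV[2],msg_vec) then VV[2][2]++ -> VV[2]=[0, 1, 1]
Event 2: SEND 1->0: VV[1][1]++ -> VV[1]=[0, 2, 0], msg_vec=[0, 2, 0]; VV[0]=max(VV[0],msg_vec) then VV[0][0]++ -> VV[0]=[1, 2, 0]
Event 3: LOCAL 2: VV[2][2]++ -> VV[2]=[0, 1, 2]
Event 4: SEND 0->1: VV[0][0]++ -> VV[0]=[2, 2, 0], msg_vec=[2, 2, 0]; VV[1]=max(VV[1],msg_vec) then VV[1][1]++ -> VV[1]=[2, 3, 0]
Event 5: SEND 2->1: VV[2][2]++ -> VV[2]=[0, 1, 3], msg_vec=[0, 1, 3]; VV[1]=max(VV[1],msg_vec) then VV[1][1]++ -> VV[1]=[2, 4, 3]
Event 6: LOCAL 0: VV[0][0]++ -> VV[0]=[3, 2, 0]
Event 1 stamp: [0, 1, 0]
Event 4 stamp: [2, 2, 0]
[0, 1, 0] <= [2, 2, 0]? True
[2, 2, 0] <= [0, 1, 0]? False
Relation: before

Answer: before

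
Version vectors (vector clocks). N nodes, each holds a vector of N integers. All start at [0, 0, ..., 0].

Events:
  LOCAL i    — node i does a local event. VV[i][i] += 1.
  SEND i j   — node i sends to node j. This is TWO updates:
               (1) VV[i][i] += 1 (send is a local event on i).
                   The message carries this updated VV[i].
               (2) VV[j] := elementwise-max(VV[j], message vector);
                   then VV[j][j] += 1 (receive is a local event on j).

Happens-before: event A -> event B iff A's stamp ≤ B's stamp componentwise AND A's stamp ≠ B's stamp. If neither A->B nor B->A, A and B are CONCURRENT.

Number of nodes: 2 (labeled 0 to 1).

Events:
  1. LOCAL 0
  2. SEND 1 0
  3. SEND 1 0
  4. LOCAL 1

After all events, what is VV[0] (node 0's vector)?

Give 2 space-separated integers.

Answer: 3 2

Derivation:
Initial: VV[0]=[0, 0]
Initial: VV[1]=[0, 0]
Event 1: LOCAL 0: VV[0][0]++ -> VV[0]=[1, 0]
Event 2: SEND 1->0: VV[1][1]++ -> VV[1]=[0, 1], msg_vec=[0, 1]; VV[0]=max(VV[0],msg_vec) then VV[0][0]++ -> VV[0]=[2, 1]
Event 3: SEND 1->0: VV[1][1]++ -> VV[1]=[0, 2], msg_vec=[0, 2]; VV[0]=max(VV[0],msg_vec) then VV[0][0]++ -> VV[0]=[3, 2]
Event 4: LOCAL 1: VV[1][1]++ -> VV[1]=[0, 3]
Final vectors: VV[0]=[3, 2]; VV[1]=[0, 3]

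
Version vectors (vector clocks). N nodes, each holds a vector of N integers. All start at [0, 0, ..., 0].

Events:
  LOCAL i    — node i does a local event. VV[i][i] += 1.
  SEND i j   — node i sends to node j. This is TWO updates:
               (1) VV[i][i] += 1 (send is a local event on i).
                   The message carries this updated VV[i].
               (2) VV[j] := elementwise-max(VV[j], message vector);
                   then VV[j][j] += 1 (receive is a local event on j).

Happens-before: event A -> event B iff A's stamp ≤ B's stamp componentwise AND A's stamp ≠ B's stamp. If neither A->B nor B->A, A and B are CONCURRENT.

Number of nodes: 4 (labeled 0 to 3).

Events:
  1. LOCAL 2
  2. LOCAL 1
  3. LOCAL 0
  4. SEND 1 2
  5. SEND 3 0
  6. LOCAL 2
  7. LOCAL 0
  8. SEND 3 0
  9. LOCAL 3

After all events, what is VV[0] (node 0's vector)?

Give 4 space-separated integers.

Answer: 4 0 0 2

Derivation:
Initial: VV[0]=[0, 0, 0, 0]
Initial: VV[1]=[0, 0, 0, 0]
Initial: VV[2]=[0, 0, 0, 0]
Initial: VV[3]=[0, 0, 0, 0]
Event 1: LOCAL 2: VV[2][2]++ -> VV[2]=[0, 0, 1, 0]
Event 2: LOCAL 1: VV[1][1]++ -> VV[1]=[0, 1, 0, 0]
Event 3: LOCAL 0: VV[0][0]++ -> VV[0]=[1, 0, 0, 0]
Event 4: SEND 1->2: VV[1][1]++ -> VV[1]=[0, 2, 0, 0], msg_vec=[0, 2, 0, 0]; VV[2]=max(VV[2],msg_vec) then VV[2][2]++ -> VV[2]=[0, 2, 2, 0]
Event 5: SEND 3->0: VV[3][3]++ -> VV[3]=[0, 0, 0, 1], msg_vec=[0, 0, 0, 1]; VV[0]=max(VV[0],msg_vec) then VV[0][0]++ -> VV[0]=[2, 0, 0, 1]
Event 6: LOCAL 2: VV[2][2]++ -> VV[2]=[0, 2, 3, 0]
Event 7: LOCAL 0: VV[0][0]++ -> VV[0]=[3, 0, 0, 1]
Event 8: SEND 3->0: VV[3][3]++ -> VV[3]=[0, 0, 0, 2], msg_vec=[0, 0, 0, 2]; VV[0]=max(VV[0],msg_vec) then VV[0][0]++ -> VV[0]=[4, 0, 0, 2]
Event 9: LOCAL 3: VV[3][3]++ -> VV[3]=[0, 0, 0, 3]
Final vectors: VV[0]=[4, 0, 0, 2]; VV[1]=[0, 2, 0, 0]; VV[2]=[0, 2, 3, 0]; VV[3]=[0, 0, 0, 3]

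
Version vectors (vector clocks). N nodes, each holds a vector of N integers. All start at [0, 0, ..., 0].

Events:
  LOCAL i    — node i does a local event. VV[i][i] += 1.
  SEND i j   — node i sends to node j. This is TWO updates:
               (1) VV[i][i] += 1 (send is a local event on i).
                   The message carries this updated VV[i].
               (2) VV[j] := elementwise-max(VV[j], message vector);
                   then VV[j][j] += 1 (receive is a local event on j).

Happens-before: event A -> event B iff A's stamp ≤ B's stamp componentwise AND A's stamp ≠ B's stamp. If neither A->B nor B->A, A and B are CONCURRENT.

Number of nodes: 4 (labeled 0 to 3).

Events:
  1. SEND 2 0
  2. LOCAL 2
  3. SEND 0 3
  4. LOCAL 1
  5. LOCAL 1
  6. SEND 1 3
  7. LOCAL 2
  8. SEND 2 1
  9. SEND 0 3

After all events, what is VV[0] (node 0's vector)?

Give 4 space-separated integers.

Answer: 3 0 1 0

Derivation:
Initial: VV[0]=[0, 0, 0, 0]
Initial: VV[1]=[0, 0, 0, 0]
Initial: VV[2]=[0, 0, 0, 0]
Initial: VV[3]=[0, 0, 0, 0]
Event 1: SEND 2->0: VV[2][2]++ -> VV[2]=[0, 0, 1, 0], msg_vec=[0, 0, 1, 0]; VV[0]=max(VV[0],msg_vec) then VV[0][0]++ -> VV[0]=[1, 0, 1, 0]
Event 2: LOCAL 2: VV[2][2]++ -> VV[2]=[0, 0, 2, 0]
Event 3: SEND 0->3: VV[0][0]++ -> VV[0]=[2, 0, 1, 0], msg_vec=[2, 0, 1, 0]; VV[3]=max(VV[3],msg_vec) then VV[3][3]++ -> VV[3]=[2, 0, 1, 1]
Event 4: LOCAL 1: VV[1][1]++ -> VV[1]=[0, 1, 0, 0]
Event 5: LOCAL 1: VV[1][1]++ -> VV[1]=[0, 2, 0, 0]
Event 6: SEND 1->3: VV[1][1]++ -> VV[1]=[0, 3, 0, 0], msg_vec=[0, 3, 0, 0]; VV[3]=max(VV[3],msg_vec) then VV[3][3]++ -> VV[3]=[2, 3, 1, 2]
Event 7: LOCAL 2: VV[2][2]++ -> VV[2]=[0, 0, 3, 0]
Event 8: SEND 2->1: VV[2][2]++ -> VV[2]=[0, 0, 4, 0], msg_vec=[0, 0, 4, 0]; VV[1]=max(VV[1],msg_vec) then VV[1][1]++ -> VV[1]=[0, 4, 4, 0]
Event 9: SEND 0->3: VV[0][0]++ -> VV[0]=[3, 0, 1, 0], msg_vec=[3, 0, 1, 0]; VV[3]=max(VV[3],msg_vec) then VV[3][3]++ -> VV[3]=[3, 3, 1, 3]
Final vectors: VV[0]=[3, 0, 1, 0]; VV[1]=[0, 4, 4, 0]; VV[2]=[0, 0, 4, 0]; VV[3]=[3, 3, 1, 3]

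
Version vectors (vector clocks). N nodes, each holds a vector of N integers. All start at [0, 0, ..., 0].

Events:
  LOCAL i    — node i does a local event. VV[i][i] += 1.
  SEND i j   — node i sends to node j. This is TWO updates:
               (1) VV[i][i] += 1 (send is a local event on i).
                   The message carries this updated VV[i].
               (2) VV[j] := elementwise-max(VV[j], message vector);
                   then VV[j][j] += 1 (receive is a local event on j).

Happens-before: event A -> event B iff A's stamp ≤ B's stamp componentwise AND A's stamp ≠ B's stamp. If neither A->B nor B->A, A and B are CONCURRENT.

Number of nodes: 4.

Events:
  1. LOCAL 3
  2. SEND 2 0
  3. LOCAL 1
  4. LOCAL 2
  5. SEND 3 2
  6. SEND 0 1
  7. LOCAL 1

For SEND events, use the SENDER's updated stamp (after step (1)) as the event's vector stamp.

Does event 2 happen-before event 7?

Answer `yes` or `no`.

Answer: yes

Derivation:
Initial: VV[0]=[0, 0, 0, 0]
Initial: VV[1]=[0, 0, 0, 0]
Initial: VV[2]=[0, 0, 0, 0]
Initial: VV[3]=[0, 0, 0, 0]
Event 1: LOCAL 3: VV[3][3]++ -> VV[3]=[0, 0, 0, 1]
Event 2: SEND 2->0: VV[2][2]++ -> VV[2]=[0, 0, 1, 0], msg_vec=[0, 0, 1, 0]; VV[0]=max(VV[0],msg_vec) then VV[0][0]++ -> VV[0]=[1, 0, 1, 0]
Event 3: LOCAL 1: VV[1][1]++ -> VV[1]=[0, 1, 0, 0]
Event 4: LOCAL 2: VV[2][2]++ -> VV[2]=[0, 0, 2, 0]
Event 5: SEND 3->2: VV[3][3]++ -> VV[3]=[0, 0, 0, 2], msg_vec=[0, 0, 0, 2]; VV[2]=max(VV[2],msg_vec) then VV[2][2]++ -> VV[2]=[0, 0, 3, 2]
Event 6: SEND 0->1: VV[0][0]++ -> VV[0]=[2, 0, 1, 0], msg_vec=[2, 0, 1, 0]; VV[1]=max(VV[1],msg_vec) then VV[1][1]++ -> VV[1]=[2, 2, 1, 0]
Event 7: LOCAL 1: VV[1][1]++ -> VV[1]=[2, 3, 1, 0]
Event 2 stamp: [0, 0, 1, 0]
Event 7 stamp: [2, 3, 1, 0]
[0, 0, 1, 0] <= [2, 3, 1, 0]? True. Equal? False. Happens-before: True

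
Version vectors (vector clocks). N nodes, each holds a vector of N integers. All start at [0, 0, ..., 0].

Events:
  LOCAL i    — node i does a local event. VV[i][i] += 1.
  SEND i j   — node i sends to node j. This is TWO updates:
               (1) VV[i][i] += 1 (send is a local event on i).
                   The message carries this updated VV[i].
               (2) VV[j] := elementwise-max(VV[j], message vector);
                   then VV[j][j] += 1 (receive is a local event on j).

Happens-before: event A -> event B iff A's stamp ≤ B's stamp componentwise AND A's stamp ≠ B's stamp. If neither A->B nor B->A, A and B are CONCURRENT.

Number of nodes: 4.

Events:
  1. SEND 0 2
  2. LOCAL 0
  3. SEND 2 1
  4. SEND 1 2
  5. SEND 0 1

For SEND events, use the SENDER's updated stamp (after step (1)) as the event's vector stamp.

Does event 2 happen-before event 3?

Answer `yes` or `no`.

Initial: VV[0]=[0, 0, 0, 0]
Initial: VV[1]=[0, 0, 0, 0]
Initial: VV[2]=[0, 0, 0, 0]
Initial: VV[3]=[0, 0, 0, 0]
Event 1: SEND 0->2: VV[0][0]++ -> VV[0]=[1, 0, 0, 0], msg_vec=[1, 0, 0, 0]; VV[2]=max(VV[2],msg_vec) then VV[2][2]++ -> VV[2]=[1, 0, 1, 0]
Event 2: LOCAL 0: VV[0][0]++ -> VV[0]=[2, 0, 0, 0]
Event 3: SEND 2->1: VV[2][2]++ -> VV[2]=[1, 0, 2, 0], msg_vec=[1, 0, 2, 0]; VV[1]=max(VV[1],msg_vec) then VV[1][1]++ -> VV[1]=[1, 1, 2, 0]
Event 4: SEND 1->2: VV[1][1]++ -> VV[1]=[1, 2, 2, 0], msg_vec=[1, 2, 2, 0]; VV[2]=max(VV[2],msg_vec) then VV[2][2]++ -> VV[2]=[1, 2, 3, 0]
Event 5: SEND 0->1: VV[0][0]++ -> VV[0]=[3, 0, 0, 0], msg_vec=[3, 0, 0, 0]; VV[1]=max(VV[1],msg_vec) then VV[1][1]++ -> VV[1]=[3, 3, 2, 0]
Event 2 stamp: [2, 0, 0, 0]
Event 3 stamp: [1, 0, 2, 0]
[2, 0, 0, 0] <= [1, 0, 2, 0]? False. Equal? False. Happens-before: False

Answer: no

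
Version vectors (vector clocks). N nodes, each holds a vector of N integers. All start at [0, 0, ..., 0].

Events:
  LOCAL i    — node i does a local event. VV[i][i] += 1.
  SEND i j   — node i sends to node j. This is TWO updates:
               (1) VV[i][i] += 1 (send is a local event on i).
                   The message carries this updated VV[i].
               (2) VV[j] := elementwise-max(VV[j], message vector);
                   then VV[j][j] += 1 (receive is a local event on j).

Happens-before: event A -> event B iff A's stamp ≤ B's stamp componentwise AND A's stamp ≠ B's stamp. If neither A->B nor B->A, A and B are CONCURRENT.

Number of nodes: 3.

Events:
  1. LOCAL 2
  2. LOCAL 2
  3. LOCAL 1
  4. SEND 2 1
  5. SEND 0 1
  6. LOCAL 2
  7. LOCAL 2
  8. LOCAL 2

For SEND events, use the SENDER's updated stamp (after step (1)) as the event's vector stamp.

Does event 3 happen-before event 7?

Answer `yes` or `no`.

Initial: VV[0]=[0, 0, 0]
Initial: VV[1]=[0, 0, 0]
Initial: VV[2]=[0, 0, 0]
Event 1: LOCAL 2: VV[2][2]++ -> VV[2]=[0, 0, 1]
Event 2: LOCAL 2: VV[2][2]++ -> VV[2]=[0, 0, 2]
Event 3: LOCAL 1: VV[1][1]++ -> VV[1]=[0, 1, 0]
Event 4: SEND 2->1: VV[2][2]++ -> VV[2]=[0, 0, 3], msg_vec=[0, 0, 3]; VV[1]=max(VV[1],msg_vec) then VV[1][1]++ -> VV[1]=[0, 2, 3]
Event 5: SEND 0->1: VV[0][0]++ -> VV[0]=[1, 0, 0], msg_vec=[1, 0, 0]; VV[1]=max(VV[1],msg_vec) then VV[1][1]++ -> VV[1]=[1, 3, 3]
Event 6: LOCAL 2: VV[2][2]++ -> VV[2]=[0, 0, 4]
Event 7: LOCAL 2: VV[2][2]++ -> VV[2]=[0, 0, 5]
Event 8: LOCAL 2: VV[2][2]++ -> VV[2]=[0, 0, 6]
Event 3 stamp: [0, 1, 0]
Event 7 stamp: [0, 0, 5]
[0, 1, 0] <= [0, 0, 5]? False. Equal? False. Happens-before: False

Answer: no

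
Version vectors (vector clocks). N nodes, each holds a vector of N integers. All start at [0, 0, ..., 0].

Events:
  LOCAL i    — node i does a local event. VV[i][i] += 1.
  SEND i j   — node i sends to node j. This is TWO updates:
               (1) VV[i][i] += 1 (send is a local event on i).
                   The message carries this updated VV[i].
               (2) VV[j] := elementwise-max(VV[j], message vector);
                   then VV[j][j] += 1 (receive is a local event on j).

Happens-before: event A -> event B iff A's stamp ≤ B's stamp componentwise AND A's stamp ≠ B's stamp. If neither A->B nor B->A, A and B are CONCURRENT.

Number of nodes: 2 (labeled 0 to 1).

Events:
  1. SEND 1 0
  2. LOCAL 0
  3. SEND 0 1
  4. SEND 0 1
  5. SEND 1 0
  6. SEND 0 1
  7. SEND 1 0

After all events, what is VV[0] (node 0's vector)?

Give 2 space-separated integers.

Initial: VV[0]=[0, 0]
Initial: VV[1]=[0, 0]
Event 1: SEND 1->0: VV[1][1]++ -> VV[1]=[0, 1], msg_vec=[0, 1]; VV[0]=max(VV[0],msg_vec) then VV[0][0]++ -> VV[0]=[1, 1]
Event 2: LOCAL 0: VV[0][0]++ -> VV[0]=[2, 1]
Event 3: SEND 0->1: VV[0][0]++ -> VV[0]=[3, 1], msg_vec=[3, 1]; VV[1]=max(VV[1],msg_vec) then VV[1][1]++ -> VV[1]=[3, 2]
Event 4: SEND 0->1: VV[0][0]++ -> VV[0]=[4, 1], msg_vec=[4, 1]; VV[1]=max(VV[1],msg_vec) then VV[1][1]++ -> VV[1]=[4, 3]
Event 5: SEND 1->0: VV[1][1]++ -> VV[1]=[4, 4], msg_vec=[4, 4]; VV[0]=max(VV[0],msg_vec) then VV[0][0]++ -> VV[0]=[5, 4]
Event 6: SEND 0->1: VV[0][0]++ -> VV[0]=[6, 4], msg_vec=[6, 4]; VV[1]=max(VV[1],msg_vec) then VV[1][1]++ -> VV[1]=[6, 5]
Event 7: SEND 1->0: VV[1][1]++ -> VV[1]=[6, 6], msg_vec=[6, 6]; VV[0]=max(VV[0],msg_vec) then VV[0][0]++ -> VV[0]=[7, 6]
Final vectors: VV[0]=[7, 6]; VV[1]=[6, 6]

Answer: 7 6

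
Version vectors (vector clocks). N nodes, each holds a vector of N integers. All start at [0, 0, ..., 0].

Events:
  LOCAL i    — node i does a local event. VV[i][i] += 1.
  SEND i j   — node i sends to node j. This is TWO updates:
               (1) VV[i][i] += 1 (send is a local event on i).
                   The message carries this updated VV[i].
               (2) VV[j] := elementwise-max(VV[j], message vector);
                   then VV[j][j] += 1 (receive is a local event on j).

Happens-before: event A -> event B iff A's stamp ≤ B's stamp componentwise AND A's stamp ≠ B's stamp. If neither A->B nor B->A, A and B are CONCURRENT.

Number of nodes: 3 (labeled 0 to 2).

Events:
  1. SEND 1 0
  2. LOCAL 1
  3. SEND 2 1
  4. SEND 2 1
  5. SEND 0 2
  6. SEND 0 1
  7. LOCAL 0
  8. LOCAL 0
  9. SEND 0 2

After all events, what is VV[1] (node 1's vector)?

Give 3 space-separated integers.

Initial: VV[0]=[0, 0, 0]
Initial: VV[1]=[0, 0, 0]
Initial: VV[2]=[0, 0, 0]
Event 1: SEND 1->0: VV[1][1]++ -> VV[1]=[0, 1, 0], msg_vec=[0, 1, 0]; VV[0]=max(VV[0],msg_vec) then VV[0][0]++ -> VV[0]=[1, 1, 0]
Event 2: LOCAL 1: VV[1][1]++ -> VV[1]=[0, 2, 0]
Event 3: SEND 2->1: VV[2][2]++ -> VV[2]=[0, 0, 1], msg_vec=[0, 0, 1]; VV[1]=max(VV[1],msg_vec) then VV[1][1]++ -> VV[1]=[0, 3, 1]
Event 4: SEND 2->1: VV[2][2]++ -> VV[2]=[0, 0, 2], msg_vec=[0, 0, 2]; VV[1]=max(VV[1],msg_vec) then VV[1][1]++ -> VV[1]=[0, 4, 2]
Event 5: SEND 0->2: VV[0][0]++ -> VV[0]=[2, 1, 0], msg_vec=[2, 1, 0]; VV[2]=max(VV[2],msg_vec) then VV[2][2]++ -> VV[2]=[2, 1, 3]
Event 6: SEND 0->1: VV[0][0]++ -> VV[0]=[3, 1, 0], msg_vec=[3, 1, 0]; VV[1]=max(VV[1],msg_vec) then VV[1][1]++ -> VV[1]=[3, 5, 2]
Event 7: LOCAL 0: VV[0][0]++ -> VV[0]=[4, 1, 0]
Event 8: LOCAL 0: VV[0][0]++ -> VV[0]=[5, 1, 0]
Event 9: SEND 0->2: VV[0][0]++ -> VV[0]=[6, 1, 0], msg_vec=[6, 1, 0]; VV[2]=max(VV[2],msg_vec) then VV[2][2]++ -> VV[2]=[6, 1, 4]
Final vectors: VV[0]=[6, 1, 0]; VV[1]=[3, 5, 2]; VV[2]=[6, 1, 4]

Answer: 3 5 2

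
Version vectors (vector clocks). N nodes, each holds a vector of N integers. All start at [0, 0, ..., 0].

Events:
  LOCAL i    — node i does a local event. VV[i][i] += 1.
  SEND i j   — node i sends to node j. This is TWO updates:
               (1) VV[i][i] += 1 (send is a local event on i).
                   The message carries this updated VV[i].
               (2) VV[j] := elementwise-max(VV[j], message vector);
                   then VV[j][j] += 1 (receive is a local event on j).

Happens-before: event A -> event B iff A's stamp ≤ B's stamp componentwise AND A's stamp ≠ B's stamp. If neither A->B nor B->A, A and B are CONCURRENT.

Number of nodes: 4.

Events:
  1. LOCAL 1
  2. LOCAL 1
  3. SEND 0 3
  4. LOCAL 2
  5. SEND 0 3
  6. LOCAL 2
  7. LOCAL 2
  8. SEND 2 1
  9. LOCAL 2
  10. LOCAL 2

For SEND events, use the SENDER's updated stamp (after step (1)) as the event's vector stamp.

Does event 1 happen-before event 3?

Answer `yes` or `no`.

Initial: VV[0]=[0, 0, 0, 0]
Initial: VV[1]=[0, 0, 0, 0]
Initial: VV[2]=[0, 0, 0, 0]
Initial: VV[3]=[0, 0, 0, 0]
Event 1: LOCAL 1: VV[1][1]++ -> VV[1]=[0, 1, 0, 0]
Event 2: LOCAL 1: VV[1][1]++ -> VV[1]=[0, 2, 0, 0]
Event 3: SEND 0->3: VV[0][0]++ -> VV[0]=[1, 0, 0, 0], msg_vec=[1, 0, 0, 0]; VV[3]=max(VV[3],msg_vec) then VV[3][3]++ -> VV[3]=[1, 0, 0, 1]
Event 4: LOCAL 2: VV[2][2]++ -> VV[2]=[0, 0, 1, 0]
Event 5: SEND 0->3: VV[0][0]++ -> VV[0]=[2, 0, 0, 0], msg_vec=[2, 0, 0, 0]; VV[3]=max(VV[3],msg_vec) then VV[3][3]++ -> VV[3]=[2, 0, 0, 2]
Event 6: LOCAL 2: VV[2][2]++ -> VV[2]=[0, 0, 2, 0]
Event 7: LOCAL 2: VV[2][2]++ -> VV[2]=[0, 0, 3, 0]
Event 8: SEND 2->1: VV[2][2]++ -> VV[2]=[0, 0, 4, 0], msg_vec=[0, 0, 4, 0]; VV[1]=max(VV[1],msg_vec) then VV[1][1]++ -> VV[1]=[0, 3, 4, 0]
Event 9: LOCAL 2: VV[2][2]++ -> VV[2]=[0, 0, 5, 0]
Event 10: LOCAL 2: VV[2][2]++ -> VV[2]=[0, 0, 6, 0]
Event 1 stamp: [0, 1, 0, 0]
Event 3 stamp: [1, 0, 0, 0]
[0, 1, 0, 0] <= [1, 0, 0, 0]? False. Equal? False. Happens-before: False

Answer: no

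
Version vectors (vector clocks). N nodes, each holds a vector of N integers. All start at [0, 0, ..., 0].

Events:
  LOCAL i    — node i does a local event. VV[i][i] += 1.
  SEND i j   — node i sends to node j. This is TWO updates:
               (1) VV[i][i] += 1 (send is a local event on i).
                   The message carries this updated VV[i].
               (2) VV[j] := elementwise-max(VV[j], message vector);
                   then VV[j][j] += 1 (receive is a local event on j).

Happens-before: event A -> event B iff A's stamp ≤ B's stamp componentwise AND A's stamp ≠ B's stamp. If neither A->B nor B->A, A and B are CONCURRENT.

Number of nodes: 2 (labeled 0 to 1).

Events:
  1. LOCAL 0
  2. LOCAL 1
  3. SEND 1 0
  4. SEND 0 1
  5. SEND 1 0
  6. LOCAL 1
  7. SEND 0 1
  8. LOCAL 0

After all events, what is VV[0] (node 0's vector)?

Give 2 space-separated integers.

Answer: 6 4

Derivation:
Initial: VV[0]=[0, 0]
Initial: VV[1]=[0, 0]
Event 1: LOCAL 0: VV[0][0]++ -> VV[0]=[1, 0]
Event 2: LOCAL 1: VV[1][1]++ -> VV[1]=[0, 1]
Event 3: SEND 1->0: VV[1][1]++ -> VV[1]=[0, 2], msg_vec=[0, 2]; VV[0]=max(VV[0],msg_vec) then VV[0][0]++ -> VV[0]=[2, 2]
Event 4: SEND 0->1: VV[0][0]++ -> VV[0]=[3, 2], msg_vec=[3, 2]; VV[1]=max(VV[1],msg_vec) then VV[1][1]++ -> VV[1]=[3, 3]
Event 5: SEND 1->0: VV[1][1]++ -> VV[1]=[3, 4], msg_vec=[3, 4]; VV[0]=max(VV[0],msg_vec) then VV[0][0]++ -> VV[0]=[4, 4]
Event 6: LOCAL 1: VV[1][1]++ -> VV[1]=[3, 5]
Event 7: SEND 0->1: VV[0][0]++ -> VV[0]=[5, 4], msg_vec=[5, 4]; VV[1]=max(VV[1],msg_vec) then VV[1][1]++ -> VV[1]=[5, 6]
Event 8: LOCAL 0: VV[0][0]++ -> VV[0]=[6, 4]
Final vectors: VV[0]=[6, 4]; VV[1]=[5, 6]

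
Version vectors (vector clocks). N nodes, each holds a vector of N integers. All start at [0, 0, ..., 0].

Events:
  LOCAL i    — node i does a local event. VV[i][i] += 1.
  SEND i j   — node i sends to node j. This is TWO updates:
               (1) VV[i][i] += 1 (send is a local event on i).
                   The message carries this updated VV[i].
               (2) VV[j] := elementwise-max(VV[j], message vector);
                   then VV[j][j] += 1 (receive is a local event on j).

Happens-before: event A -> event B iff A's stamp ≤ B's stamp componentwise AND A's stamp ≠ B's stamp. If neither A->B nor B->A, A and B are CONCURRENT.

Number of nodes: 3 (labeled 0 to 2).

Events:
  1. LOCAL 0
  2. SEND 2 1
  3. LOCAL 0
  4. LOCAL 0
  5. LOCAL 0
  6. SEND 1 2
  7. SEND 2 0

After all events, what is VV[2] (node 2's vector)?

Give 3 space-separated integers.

Answer: 0 2 3

Derivation:
Initial: VV[0]=[0, 0, 0]
Initial: VV[1]=[0, 0, 0]
Initial: VV[2]=[0, 0, 0]
Event 1: LOCAL 0: VV[0][0]++ -> VV[0]=[1, 0, 0]
Event 2: SEND 2->1: VV[2][2]++ -> VV[2]=[0, 0, 1], msg_vec=[0, 0, 1]; VV[1]=max(VV[1],msg_vec) then VV[1][1]++ -> VV[1]=[0, 1, 1]
Event 3: LOCAL 0: VV[0][0]++ -> VV[0]=[2, 0, 0]
Event 4: LOCAL 0: VV[0][0]++ -> VV[0]=[3, 0, 0]
Event 5: LOCAL 0: VV[0][0]++ -> VV[0]=[4, 0, 0]
Event 6: SEND 1->2: VV[1][1]++ -> VV[1]=[0, 2, 1], msg_vec=[0, 2, 1]; VV[2]=max(VV[2],msg_vec) then VV[2][2]++ -> VV[2]=[0, 2, 2]
Event 7: SEND 2->0: VV[2][2]++ -> VV[2]=[0, 2, 3], msg_vec=[0, 2, 3]; VV[0]=max(VV[0],msg_vec) then VV[0][0]++ -> VV[0]=[5, 2, 3]
Final vectors: VV[0]=[5, 2, 3]; VV[1]=[0, 2, 1]; VV[2]=[0, 2, 3]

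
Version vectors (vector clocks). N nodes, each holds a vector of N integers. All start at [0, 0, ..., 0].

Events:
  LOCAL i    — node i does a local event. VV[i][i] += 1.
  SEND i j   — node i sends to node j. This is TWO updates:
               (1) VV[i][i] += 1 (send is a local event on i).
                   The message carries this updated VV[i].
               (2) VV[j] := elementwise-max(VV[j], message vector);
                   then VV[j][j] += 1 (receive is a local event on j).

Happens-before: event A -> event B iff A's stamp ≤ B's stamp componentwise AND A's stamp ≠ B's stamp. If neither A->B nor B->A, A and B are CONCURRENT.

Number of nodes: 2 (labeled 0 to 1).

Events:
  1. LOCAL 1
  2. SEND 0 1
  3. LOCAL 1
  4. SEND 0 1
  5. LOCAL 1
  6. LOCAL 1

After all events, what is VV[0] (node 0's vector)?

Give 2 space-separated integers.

Answer: 2 0

Derivation:
Initial: VV[0]=[0, 0]
Initial: VV[1]=[0, 0]
Event 1: LOCAL 1: VV[1][1]++ -> VV[1]=[0, 1]
Event 2: SEND 0->1: VV[0][0]++ -> VV[0]=[1, 0], msg_vec=[1, 0]; VV[1]=max(VV[1],msg_vec) then VV[1][1]++ -> VV[1]=[1, 2]
Event 3: LOCAL 1: VV[1][1]++ -> VV[1]=[1, 3]
Event 4: SEND 0->1: VV[0][0]++ -> VV[0]=[2, 0], msg_vec=[2, 0]; VV[1]=max(VV[1],msg_vec) then VV[1][1]++ -> VV[1]=[2, 4]
Event 5: LOCAL 1: VV[1][1]++ -> VV[1]=[2, 5]
Event 6: LOCAL 1: VV[1][1]++ -> VV[1]=[2, 6]
Final vectors: VV[0]=[2, 0]; VV[1]=[2, 6]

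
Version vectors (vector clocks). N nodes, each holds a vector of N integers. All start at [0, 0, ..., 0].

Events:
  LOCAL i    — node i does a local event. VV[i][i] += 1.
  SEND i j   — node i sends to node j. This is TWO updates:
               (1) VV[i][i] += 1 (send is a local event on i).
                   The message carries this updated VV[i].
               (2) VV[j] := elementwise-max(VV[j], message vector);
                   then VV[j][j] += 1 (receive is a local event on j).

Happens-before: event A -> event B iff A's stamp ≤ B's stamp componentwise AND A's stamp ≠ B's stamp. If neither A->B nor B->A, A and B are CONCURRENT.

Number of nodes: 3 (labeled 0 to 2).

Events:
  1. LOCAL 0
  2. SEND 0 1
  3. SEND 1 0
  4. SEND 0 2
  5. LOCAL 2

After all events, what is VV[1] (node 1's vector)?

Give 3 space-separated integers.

Answer: 2 2 0

Derivation:
Initial: VV[0]=[0, 0, 0]
Initial: VV[1]=[0, 0, 0]
Initial: VV[2]=[0, 0, 0]
Event 1: LOCAL 0: VV[0][0]++ -> VV[0]=[1, 0, 0]
Event 2: SEND 0->1: VV[0][0]++ -> VV[0]=[2, 0, 0], msg_vec=[2, 0, 0]; VV[1]=max(VV[1],msg_vec) then VV[1][1]++ -> VV[1]=[2, 1, 0]
Event 3: SEND 1->0: VV[1][1]++ -> VV[1]=[2, 2, 0], msg_vec=[2, 2, 0]; VV[0]=max(VV[0],msg_vec) then VV[0][0]++ -> VV[0]=[3, 2, 0]
Event 4: SEND 0->2: VV[0][0]++ -> VV[0]=[4, 2, 0], msg_vec=[4, 2, 0]; VV[2]=max(VV[2],msg_vec) then VV[2][2]++ -> VV[2]=[4, 2, 1]
Event 5: LOCAL 2: VV[2][2]++ -> VV[2]=[4, 2, 2]
Final vectors: VV[0]=[4, 2, 0]; VV[1]=[2, 2, 0]; VV[2]=[4, 2, 2]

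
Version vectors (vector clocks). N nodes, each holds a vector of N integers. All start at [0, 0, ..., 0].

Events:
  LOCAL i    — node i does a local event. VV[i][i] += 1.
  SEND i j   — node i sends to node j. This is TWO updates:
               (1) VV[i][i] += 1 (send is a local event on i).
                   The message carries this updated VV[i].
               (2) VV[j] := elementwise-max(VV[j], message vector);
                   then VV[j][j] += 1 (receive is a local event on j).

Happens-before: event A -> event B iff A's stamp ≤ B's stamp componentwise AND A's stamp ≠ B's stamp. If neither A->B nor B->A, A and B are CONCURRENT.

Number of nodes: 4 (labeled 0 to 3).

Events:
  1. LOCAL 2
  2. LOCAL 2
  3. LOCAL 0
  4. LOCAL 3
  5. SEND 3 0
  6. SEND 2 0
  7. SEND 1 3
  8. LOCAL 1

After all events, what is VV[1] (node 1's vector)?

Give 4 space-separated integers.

Answer: 0 2 0 0

Derivation:
Initial: VV[0]=[0, 0, 0, 0]
Initial: VV[1]=[0, 0, 0, 0]
Initial: VV[2]=[0, 0, 0, 0]
Initial: VV[3]=[0, 0, 0, 0]
Event 1: LOCAL 2: VV[2][2]++ -> VV[2]=[0, 0, 1, 0]
Event 2: LOCAL 2: VV[2][2]++ -> VV[2]=[0, 0, 2, 0]
Event 3: LOCAL 0: VV[0][0]++ -> VV[0]=[1, 0, 0, 0]
Event 4: LOCAL 3: VV[3][3]++ -> VV[3]=[0, 0, 0, 1]
Event 5: SEND 3->0: VV[3][3]++ -> VV[3]=[0, 0, 0, 2], msg_vec=[0, 0, 0, 2]; VV[0]=max(VV[0],msg_vec) then VV[0][0]++ -> VV[0]=[2, 0, 0, 2]
Event 6: SEND 2->0: VV[2][2]++ -> VV[2]=[0, 0, 3, 0], msg_vec=[0, 0, 3, 0]; VV[0]=max(VV[0],msg_vec) then VV[0][0]++ -> VV[0]=[3, 0, 3, 2]
Event 7: SEND 1->3: VV[1][1]++ -> VV[1]=[0, 1, 0, 0], msg_vec=[0, 1, 0, 0]; VV[3]=max(VV[3],msg_vec) then VV[3][3]++ -> VV[3]=[0, 1, 0, 3]
Event 8: LOCAL 1: VV[1][1]++ -> VV[1]=[0, 2, 0, 0]
Final vectors: VV[0]=[3, 0, 3, 2]; VV[1]=[0, 2, 0, 0]; VV[2]=[0, 0, 3, 0]; VV[3]=[0, 1, 0, 3]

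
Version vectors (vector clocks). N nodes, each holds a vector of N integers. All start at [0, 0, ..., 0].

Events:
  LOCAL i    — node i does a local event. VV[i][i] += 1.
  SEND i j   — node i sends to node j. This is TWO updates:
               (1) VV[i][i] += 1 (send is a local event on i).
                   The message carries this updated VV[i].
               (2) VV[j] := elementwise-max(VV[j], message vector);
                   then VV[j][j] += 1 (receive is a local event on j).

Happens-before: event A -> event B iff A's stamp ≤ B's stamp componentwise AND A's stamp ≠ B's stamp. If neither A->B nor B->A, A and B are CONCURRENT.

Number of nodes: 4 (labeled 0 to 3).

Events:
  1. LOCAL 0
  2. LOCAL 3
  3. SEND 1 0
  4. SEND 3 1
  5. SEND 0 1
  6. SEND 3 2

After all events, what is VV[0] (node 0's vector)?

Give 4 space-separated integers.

Answer: 3 1 0 0

Derivation:
Initial: VV[0]=[0, 0, 0, 0]
Initial: VV[1]=[0, 0, 0, 0]
Initial: VV[2]=[0, 0, 0, 0]
Initial: VV[3]=[0, 0, 0, 0]
Event 1: LOCAL 0: VV[0][0]++ -> VV[0]=[1, 0, 0, 0]
Event 2: LOCAL 3: VV[3][3]++ -> VV[3]=[0, 0, 0, 1]
Event 3: SEND 1->0: VV[1][1]++ -> VV[1]=[0, 1, 0, 0], msg_vec=[0, 1, 0, 0]; VV[0]=max(VV[0],msg_vec) then VV[0][0]++ -> VV[0]=[2, 1, 0, 0]
Event 4: SEND 3->1: VV[3][3]++ -> VV[3]=[0, 0, 0, 2], msg_vec=[0, 0, 0, 2]; VV[1]=max(VV[1],msg_vec) then VV[1][1]++ -> VV[1]=[0, 2, 0, 2]
Event 5: SEND 0->1: VV[0][0]++ -> VV[0]=[3, 1, 0, 0], msg_vec=[3, 1, 0, 0]; VV[1]=max(VV[1],msg_vec) then VV[1][1]++ -> VV[1]=[3, 3, 0, 2]
Event 6: SEND 3->2: VV[3][3]++ -> VV[3]=[0, 0, 0, 3], msg_vec=[0, 0, 0, 3]; VV[2]=max(VV[2],msg_vec) then VV[2][2]++ -> VV[2]=[0, 0, 1, 3]
Final vectors: VV[0]=[3, 1, 0, 0]; VV[1]=[3, 3, 0, 2]; VV[2]=[0, 0, 1, 3]; VV[3]=[0, 0, 0, 3]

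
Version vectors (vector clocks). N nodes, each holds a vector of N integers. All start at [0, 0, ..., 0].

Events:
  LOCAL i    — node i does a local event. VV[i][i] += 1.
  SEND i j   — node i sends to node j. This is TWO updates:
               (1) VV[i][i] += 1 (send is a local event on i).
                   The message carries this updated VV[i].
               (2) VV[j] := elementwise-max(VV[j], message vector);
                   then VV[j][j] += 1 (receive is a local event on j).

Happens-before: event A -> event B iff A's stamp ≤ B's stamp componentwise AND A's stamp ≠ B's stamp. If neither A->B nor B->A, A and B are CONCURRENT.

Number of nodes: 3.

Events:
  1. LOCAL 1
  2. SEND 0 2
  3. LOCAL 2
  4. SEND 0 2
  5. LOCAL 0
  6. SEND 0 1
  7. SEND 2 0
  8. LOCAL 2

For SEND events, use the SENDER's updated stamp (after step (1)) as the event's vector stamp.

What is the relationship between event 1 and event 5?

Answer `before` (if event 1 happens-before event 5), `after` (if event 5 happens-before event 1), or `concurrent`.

Initial: VV[0]=[0, 0, 0]
Initial: VV[1]=[0, 0, 0]
Initial: VV[2]=[0, 0, 0]
Event 1: LOCAL 1: VV[1][1]++ -> VV[1]=[0, 1, 0]
Event 2: SEND 0->2: VV[0][0]++ -> VV[0]=[1, 0, 0], msg_vec=[1, 0, 0]; VV[2]=max(VV[2],msg_vec) then VV[2][2]++ -> VV[2]=[1, 0, 1]
Event 3: LOCAL 2: VV[2][2]++ -> VV[2]=[1, 0, 2]
Event 4: SEND 0->2: VV[0][0]++ -> VV[0]=[2, 0, 0], msg_vec=[2, 0, 0]; VV[2]=max(VV[2],msg_vec) then VV[2][2]++ -> VV[2]=[2, 0, 3]
Event 5: LOCAL 0: VV[0][0]++ -> VV[0]=[3, 0, 0]
Event 6: SEND 0->1: VV[0][0]++ -> VV[0]=[4, 0, 0], msg_vec=[4, 0, 0]; VV[1]=max(VV[1],msg_vec) then VV[1][1]++ -> VV[1]=[4, 2, 0]
Event 7: SEND 2->0: VV[2][2]++ -> VV[2]=[2, 0, 4], msg_vec=[2, 0, 4]; VV[0]=max(VV[0],msg_vec) then VV[0][0]++ -> VV[0]=[5, 0, 4]
Event 8: LOCAL 2: VV[2][2]++ -> VV[2]=[2, 0, 5]
Event 1 stamp: [0, 1, 0]
Event 5 stamp: [3, 0, 0]
[0, 1, 0] <= [3, 0, 0]? False
[3, 0, 0] <= [0, 1, 0]? False
Relation: concurrent

Answer: concurrent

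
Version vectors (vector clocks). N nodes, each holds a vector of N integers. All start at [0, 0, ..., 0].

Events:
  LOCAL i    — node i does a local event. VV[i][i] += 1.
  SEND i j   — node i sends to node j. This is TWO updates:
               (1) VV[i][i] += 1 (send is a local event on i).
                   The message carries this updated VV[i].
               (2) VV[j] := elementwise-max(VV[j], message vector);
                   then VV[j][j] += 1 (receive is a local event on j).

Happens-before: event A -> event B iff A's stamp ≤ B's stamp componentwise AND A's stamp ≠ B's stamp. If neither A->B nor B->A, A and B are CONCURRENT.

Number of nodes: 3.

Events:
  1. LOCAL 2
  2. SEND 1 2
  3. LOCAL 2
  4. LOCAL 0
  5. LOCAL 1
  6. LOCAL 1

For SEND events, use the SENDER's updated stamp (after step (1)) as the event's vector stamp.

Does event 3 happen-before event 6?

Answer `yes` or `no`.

Initial: VV[0]=[0, 0, 0]
Initial: VV[1]=[0, 0, 0]
Initial: VV[2]=[0, 0, 0]
Event 1: LOCAL 2: VV[2][2]++ -> VV[2]=[0, 0, 1]
Event 2: SEND 1->2: VV[1][1]++ -> VV[1]=[0, 1, 0], msg_vec=[0, 1, 0]; VV[2]=max(VV[2],msg_vec) then VV[2][2]++ -> VV[2]=[0, 1, 2]
Event 3: LOCAL 2: VV[2][2]++ -> VV[2]=[0, 1, 3]
Event 4: LOCAL 0: VV[0][0]++ -> VV[0]=[1, 0, 0]
Event 5: LOCAL 1: VV[1][1]++ -> VV[1]=[0, 2, 0]
Event 6: LOCAL 1: VV[1][1]++ -> VV[1]=[0, 3, 0]
Event 3 stamp: [0, 1, 3]
Event 6 stamp: [0, 3, 0]
[0, 1, 3] <= [0, 3, 0]? False. Equal? False. Happens-before: False

Answer: no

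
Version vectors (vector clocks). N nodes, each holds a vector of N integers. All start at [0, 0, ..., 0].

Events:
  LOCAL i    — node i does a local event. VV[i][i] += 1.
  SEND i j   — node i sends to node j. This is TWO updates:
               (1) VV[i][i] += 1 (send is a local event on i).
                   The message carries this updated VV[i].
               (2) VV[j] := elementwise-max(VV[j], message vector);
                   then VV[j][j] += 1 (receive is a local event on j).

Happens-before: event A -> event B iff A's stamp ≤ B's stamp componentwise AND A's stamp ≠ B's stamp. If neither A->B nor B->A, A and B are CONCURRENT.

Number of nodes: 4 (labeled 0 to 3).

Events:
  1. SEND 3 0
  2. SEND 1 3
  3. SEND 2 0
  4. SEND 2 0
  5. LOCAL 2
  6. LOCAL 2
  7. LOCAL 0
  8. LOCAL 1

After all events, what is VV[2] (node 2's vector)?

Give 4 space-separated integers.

Initial: VV[0]=[0, 0, 0, 0]
Initial: VV[1]=[0, 0, 0, 0]
Initial: VV[2]=[0, 0, 0, 0]
Initial: VV[3]=[0, 0, 0, 0]
Event 1: SEND 3->0: VV[3][3]++ -> VV[3]=[0, 0, 0, 1], msg_vec=[0, 0, 0, 1]; VV[0]=max(VV[0],msg_vec) then VV[0][0]++ -> VV[0]=[1, 0, 0, 1]
Event 2: SEND 1->3: VV[1][1]++ -> VV[1]=[0, 1, 0, 0], msg_vec=[0, 1, 0, 0]; VV[3]=max(VV[3],msg_vec) then VV[3][3]++ -> VV[3]=[0, 1, 0, 2]
Event 3: SEND 2->0: VV[2][2]++ -> VV[2]=[0, 0, 1, 0], msg_vec=[0, 0, 1, 0]; VV[0]=max(VV[0],msg_vec) then VV[0][0]++ -> VV[0]=[2, 0, 1, 1]
Event 4: SEND 2->0: VV[2][2]++ -> VV[2]=[0, 0, 2, 0], msg_vec=[0, 0, 2, 0]; VV[0]=max(VV[0],msg_vec) then VV[0][0]++ -> VV[0]=[3, 0, 2, 1]
Event 5: LOCAL 2: VV[2][2]++ -> VV[2]=[0, 0, 3, 0]
Event 6: LOCAL 2: VV[2][2]++ -> VV[2]=[0, 0, 4, 0]
Event 7: LOCAL 0: VV[0][0]++ -> VV[0]=[4, 0, 2, 1]
Event 8: LOCAL 1: VV[1][1]++ -> VV[1]=[0, 2, 0, 0]
Final vectors: VV[0]=[4, 0, 2, 1]; VV[1]=[0, 2, 0, 0]; VV[2]=[0, 0, 4, 0]; VV[3]=[0, 1, 0, 2]

Answer: 0 0 4 0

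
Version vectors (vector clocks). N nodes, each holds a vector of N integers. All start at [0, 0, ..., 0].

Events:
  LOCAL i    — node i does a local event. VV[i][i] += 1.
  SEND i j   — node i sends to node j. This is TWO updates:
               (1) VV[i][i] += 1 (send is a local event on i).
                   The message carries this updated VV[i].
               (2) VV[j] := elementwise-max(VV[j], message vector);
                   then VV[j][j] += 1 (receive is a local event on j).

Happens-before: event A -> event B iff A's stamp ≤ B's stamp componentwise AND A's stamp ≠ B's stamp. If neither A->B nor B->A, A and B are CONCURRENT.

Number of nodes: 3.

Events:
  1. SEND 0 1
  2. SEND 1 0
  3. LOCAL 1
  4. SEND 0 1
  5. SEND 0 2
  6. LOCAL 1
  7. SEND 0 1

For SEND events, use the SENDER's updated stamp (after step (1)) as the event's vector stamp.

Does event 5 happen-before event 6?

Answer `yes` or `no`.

Answer: no

Derivation:
Initial: VV[0]=[0, 0, 0]
Initial: VV[1]=[0, 0, 0]
Initial: VV[2]=[0, 0, 0]
Event 1: SEND 0->1: VV[0][0]++ -> VV[0]=[1, 0, 0], msg_vec=[1, 0, 0]; VV[1]=max(VV[1],msg_vec) then VV[1][1]++ -> VV[1]=[1, 1, 0]
Event 2: SEND 1->0: VV[1][1]++ -> VV[1]=[1, 2, 0], msg_vec=[1, 2, 0]; VV[0]=max(VV[0],msg_vec) then VV[0][0]++ -> VV[0]=[2, 2, 0]
Event 3: LOCAL 1: VV[1][1]++ -> VV[1]=[1, 3, 0]
Event 4: SEND 0->1: VV[0][0]++ -> VV[0]=[3, 2, 0], msg_vec=[3, 2, 0]; VV[1]=max(VV[1],msg_vec) then VV[1][1]++ -> VV[1]=[3, 4, 0]
Event 5: SEND 0->2: VV[0][0]++ -> VV[0]=[4, 2, 0], msg_vec=[4, 2, 0]; VV[2]=max(VV[2],msg_vec) then VV[2][2]++ -> VV[2]=[4, 2, 1]
Event 6: LOCAL 1: VV[1][1]++ -> VV[1]=[3, 5, 0]
Event 7: SEND 0->1: VV[0][0]++ -> VV[0]=[5, 2, 0], msg_vec=[5, 2, 0]; VV[1]=max(VV[1],msg_vec) then VV[1][1]++ -> VV[1]=[5, 6, 0]
Event 5 stamp: [4, 2, 0]
Event 6 stamp: [3, 5, 0]
[4, 2, 0] <= [3, 5, 0]? False. Equal? False. Happens-before: False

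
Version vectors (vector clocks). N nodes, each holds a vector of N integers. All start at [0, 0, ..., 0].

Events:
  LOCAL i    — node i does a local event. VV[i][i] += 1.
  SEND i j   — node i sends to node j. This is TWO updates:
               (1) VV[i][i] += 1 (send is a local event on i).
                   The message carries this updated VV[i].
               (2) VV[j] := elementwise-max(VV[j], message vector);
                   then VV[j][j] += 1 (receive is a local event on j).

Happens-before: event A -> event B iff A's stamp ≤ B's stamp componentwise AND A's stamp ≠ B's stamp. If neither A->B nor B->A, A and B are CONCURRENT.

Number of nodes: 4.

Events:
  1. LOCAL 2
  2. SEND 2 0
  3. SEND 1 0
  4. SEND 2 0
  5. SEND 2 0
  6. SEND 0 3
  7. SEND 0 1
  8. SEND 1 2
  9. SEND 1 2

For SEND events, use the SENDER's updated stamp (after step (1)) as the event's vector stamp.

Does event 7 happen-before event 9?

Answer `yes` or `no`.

Initial: VV[0]=[0, 0, 0, 0]
Initial: VV[1]=[0, 0, 0, 0]
Initial: VV[2]=[0, 0, 0, 0]
Initial: VV[3]=[0, 0, 0, 0]
Event 1: LOCAL 2: VV[2][2]++ -> VV[2]=[0, 0, 1, 0]
Event 2: SEND 2->0: VV[2][2]++ -> VV[2]=[0, 0, 2, 0], msg_vec=[0, 0, 2, 0]; VV[0]=max(VV[0],msg_vec) then VV[0][0]++ -> VV[0]=[1, 0, 2, 0]
Event 3: SEND 1->0: VV[1][1]++ -> VV[1]=[0, 1, 0, 0], msg_vec=[0, 1, 0, 0]; VV[0]=max(VV[0],msg_vec) then VV[0][0]++ -> VV[0]=[2, 1, 2, 0]
Event 4: SEND 2->0: VV[2][2]++ -> VV[2]=[0, 0, 3, 0], msg_vec=[0, 0, 3, 0]; VV[0]=max(VV[0],msg_vec) then VV[0][0]++ -> VV[0]=[3, 1, 3, 0]
Event 5: SEND 2->0: VV[2][2]++ -> VV[2]=[0, 0, 4, 0], msg_vec=[0, 0, 4, 0]; VV[0]=max(VV[0],msg_vec) then VV[0][0]++ -> VV[0]=[4, 1, 4, 0]
Event 6: SEND 0->3: VV[0][0]++ -> VV[0]=[5, 1, 4, 0], msg_vec=[5, 1, 4, 0]; VV[3]=max(VV[3],msg_vec) then VV[3][3]++ -> VV[3]=[5, 1, 4, 1]
Event 7: SEND 0->1: VV[0][0]++ -> VV[0]=[6, 1, 4, 0], msg_vec=[6, 1, 4, 0]; VV[1]=max(VV[1],msg_vec) then VV[1][1]++ -> VV[1]=[6, 2, 4, 0]
Event 8: SEND 1->2: VV[1][1]++ -> VV[1]=[6, 3, 4, 0], msg_vec=[6, 3, 4, 0]; VV[2]=max(VV[2],msg_vec) then VV[2][2]++ -> VV[2]=[6, 3, 5, 0]
Event 9: SEND 1->2: VV[1][1]++ -> VV[1]=[6, 4, 4, 0], msg_vec=[6, 4, 4, 0]; VV[2]=max(VV[2],msg_vec) then VV[2][2]++ -> VV[2]=[6, 4, 6, 0]
Event 7 stamp: [6, 1, 4, 0]
Event 9 stamp: [6, 4, 4, 0]
[6, 1, 4, 0] <= [6, 4, 4, 0]? True. Equal? False. Happens-before: True

Answer: yes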